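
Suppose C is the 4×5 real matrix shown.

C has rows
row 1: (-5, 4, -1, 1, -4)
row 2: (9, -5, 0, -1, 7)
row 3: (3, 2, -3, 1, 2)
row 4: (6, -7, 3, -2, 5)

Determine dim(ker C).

3

Row reduce to echelon form.
R2 ← R2 + (9/5)·R1: [0, 11/5, -9/5, 4/5, -1/5]
R3 ← R3 + (3/5)·R1: [0, 22/5, -18/5, 8/5, -2/5]
R4 ← R4 + (6/5)·R1: [0, -11/5, 9/5, -4/5, 1/5]
R3 ← R3 − (2)·R2: [0, 0, 0, 0, 0]
R4 ← R4 + R2: [0, 0, 0, 0, 0]
2 nonzero rows, so rank(C) = 2.
C has 5 columns; by rank–nullity, nullity = 5 − 2 = 3.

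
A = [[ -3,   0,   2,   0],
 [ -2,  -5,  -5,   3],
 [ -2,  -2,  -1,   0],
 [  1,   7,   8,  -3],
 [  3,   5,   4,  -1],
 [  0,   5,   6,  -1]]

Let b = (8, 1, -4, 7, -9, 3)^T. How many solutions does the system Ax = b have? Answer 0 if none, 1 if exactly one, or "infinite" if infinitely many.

Row reduce the augmented matrix [A | b].
R2 ← R2 − (2/3)·R1: [0, -5, -19/3, 3, -13/3]
R3 ← R3 − (2/3)·R1: [0, -2, -7/3, 0, -28/3]
R4 ← R4 + (1/3)·R1: [0, 7, 26/3, -3, 29/3]
R5 ← R5 + R1: [0, 5, 6, -1, -1]
R3 ← R3 − (2/5)·R2: [0, 0, 1/5, -6/5, -38/5]
R4 ← R4 + (7/5)·R2: [0, 0, -1/5, 6/5, 18/5]
R5 ← R5 + R2: [0, 0, -1/3, 2, -16/3]
R6 ← R6 + R2: [0, 0, -1/3, 2, -4/3]
R4 ← R4 + R3: [0, 0, 0, 0, -4]
R5 ← R5 + (5/3)·R3: [0, 0, 0, 0, -18]
R6 ← R6 + (5/3)·R3: [0, 0, 0, 0, -14]
R5 ← R5 − (9/2)·R4: [0, 0, 0, 0, 0]
R6 ← R6 − (7/2)·R4: [0, 0, 0, 0, 0]
The echelon form has 4 nonzero rows; the last pivot sits in the augmented column, so rank(A) = 3 but rank([A|b]) = 4.
Since the ranks differ, the system is inconsistent.
It has no solutions.

0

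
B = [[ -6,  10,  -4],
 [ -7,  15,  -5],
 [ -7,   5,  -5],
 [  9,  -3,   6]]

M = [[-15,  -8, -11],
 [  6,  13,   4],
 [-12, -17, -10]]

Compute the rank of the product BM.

3

First compute BM:
[[198, 246, 146],
 [255, 336, 187],
 [195, 206, 147],
 [-225, -213, -171]]
Now row reduce the product.
R2 ← R2 − (85/66)·R1: [0, 211/11, -34/33]
R3 ← R3 − (65/66)·R1: [0, -399/11, 106/33]
R4 ← R4 + (25/22)·R1: [0, 732/11, -56/11]
R3 ← R3 + (399/211)·R2: [0, 0, 800/633]
R4 ← R4 − (732/211)·R2: [0, 0, -320/211]
R4 ← R4 + (6/5)·R3: [0, 0, 0]
3 nonzero rows, so rank(BM) = 3.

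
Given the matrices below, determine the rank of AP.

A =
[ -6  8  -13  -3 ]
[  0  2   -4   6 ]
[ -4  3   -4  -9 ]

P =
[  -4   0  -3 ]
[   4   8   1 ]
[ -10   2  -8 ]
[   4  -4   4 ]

2

First compute AP:
[[174,  50, 118],
 [ 72, -16,  58],
 [ 32,  52,  11]]
Now row reduce the product.
R2 ← R2 − (12/29)·R1: [0, -1064/29, 266/29]
R3 ← R3 − (16/87)·R1: [0, 3724/87, -931/87]
R3 ← R3 + (7/6)·R2: [0, 0, 0]
2 nonzero rows, so rank(AP) = 2.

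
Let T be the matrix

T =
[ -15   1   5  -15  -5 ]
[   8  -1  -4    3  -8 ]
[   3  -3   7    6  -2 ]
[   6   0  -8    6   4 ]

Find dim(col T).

4

Row reduce to echelon form.
R2 ← R2 + (8/15)·R1: [0, -7/15, -4/3, -5, -32/3]
R3 ← R3 + (1/5)·R1: [0, -14/5, 8, 3, -3]
R4 ← R4 + (2/5)·R1: [0, 2/5, -6, 0, 2]
R3 ← R3 − (6)·R2: [0, 0, 16, 33, 61]
R4 ← R4 + (6/7)·R2: [0, 0, -50/7, -30/7, -50/7]
R4 ← R4 + (25/56)·R3: [0, 0, 0, 585/56, 1125/56]
Echelon form has 4 nonzero rows, so rank(T) = 4.
The column space has dimension equal to the rank: 4.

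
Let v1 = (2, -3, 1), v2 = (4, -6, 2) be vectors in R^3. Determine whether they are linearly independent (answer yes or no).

Form the matrix with these vectors as rows and row reduce.
R2 ← R2 − (2)·R1: [0, 0, 0]
1 nonzero row, so the 2 vectors span a space of dimension 1.
Since 1 < 2, the vectors are linearly dependent.

no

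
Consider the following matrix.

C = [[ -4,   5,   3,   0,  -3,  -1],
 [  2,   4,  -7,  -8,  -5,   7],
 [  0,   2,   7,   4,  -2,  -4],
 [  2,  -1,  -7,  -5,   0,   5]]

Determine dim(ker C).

2

Row reduce to echelon form.
R2 ← R2 + (1/2)·R1: [0, 13/2, -11/2, -8, -13/2, 13/2]
R4 ← R4 + (1/2)·R1: [0, 3/2, -11/2, -5, -3/2, 9/2]
R3 ← R3 − (4/13)·R2: [0, 0, 113/13, 84/13, 0, -6]
R4 ← R4 − (3/13)·R2: [0, 0, -55/13, -41/13, 0, 3]
R4 ← R4 + (55/113)·R3: [0, 0, 0, -1/113, 0, 9/113]
4 nonzero rows, so rank(C) = 4.
C has 6 columns; by rank–nullity, nullity = 6 − 4 = 2.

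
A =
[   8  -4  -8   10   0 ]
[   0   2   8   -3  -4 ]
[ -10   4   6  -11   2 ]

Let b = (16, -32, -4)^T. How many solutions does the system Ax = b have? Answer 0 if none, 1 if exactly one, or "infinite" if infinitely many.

infinite

Row reduce the augmented matrix [A | b].
R3 ← R3 + (5/4)·R1: [0, -1, -4, 3/2, 2, 16]
R3 ← R3 + (1/2)·R2: [0, 0, 0, 0, 0, 0]
The echelon form has 2 nonzero rows, and every pivot lies in the first 5 columns, so rank(A) = rank([A|b]) = 2.
The system is consistent.
rank = 2 < 5 unknowns, so there are infinitely many solutions.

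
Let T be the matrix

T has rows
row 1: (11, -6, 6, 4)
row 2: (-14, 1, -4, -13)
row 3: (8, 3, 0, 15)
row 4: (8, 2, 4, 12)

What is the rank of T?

4

Row reduce to echelon form.
R2 ← R2 + (14/11)·R1: [0, -73/11, 40/11, -87/11]
R3 ← R3 − (8/11)·R1: [0, 81/11, -48/11, 133/11]
R4 ← R4 − (8/11)·R1: [0, 70/11, -4/11, 100/11]
R3 ← R3 + (81/73)·R2: [0, 0, -24/73, 242/73]
R4 ← R4 + (70/73)·R2: [0, 0, 228/73, 110/73]
R4 ← R4 + (19/2)·R3: [0, 0, 0, 33]
Echelon form has 4 nonzero rows, so rank(T) = 4.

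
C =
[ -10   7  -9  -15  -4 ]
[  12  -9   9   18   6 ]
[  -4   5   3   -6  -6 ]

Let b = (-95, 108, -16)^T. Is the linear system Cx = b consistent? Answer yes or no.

Row reduce the augmented matrix [C | b].
R2 ← R2 + (6/5)·R1: [0, -3/5, -9/5, 0, 6/5, -6]
R3 ← R3 − (2/5)·R1: [0, 11/5, 33/5, 0, -22/5, 22]
R3 ← R3 + (11/3)·R2: [0, 0, 0, 0, 0, 0]
The echelon form has 2 nonzero rows, and every pivot lies in the first 5 columns, so rank(C) = rank([C|b]) = 2.
The system is consistent.

yes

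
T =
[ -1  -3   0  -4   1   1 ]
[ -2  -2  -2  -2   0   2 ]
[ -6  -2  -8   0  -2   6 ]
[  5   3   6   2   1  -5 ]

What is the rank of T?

Row reduce to echelon form.
R2 ← R2 − (2)·R1: [0, 4, -2, 6, -2, 0]
R3 ← R3 − (6)·R1: [0, 16, -8, 24, -8, 0]
R4 ← R4 + (5)·R1: [0, -12, 6, -18, 6, 0]
R3 ← R3 − (4)·R2: [0, 0, 0, 0, 0, 0]
R4 ← R4 + (3)·R2: [0, 0, 0, 0, 0, 0]
Echelon form has 2 nonzero rows, so rank(T) = 2.

2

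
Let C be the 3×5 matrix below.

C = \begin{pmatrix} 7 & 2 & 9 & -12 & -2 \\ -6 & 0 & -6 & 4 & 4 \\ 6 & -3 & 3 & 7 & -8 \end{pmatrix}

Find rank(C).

2

Row reduce to echelon form.
R2 ← R2 + (6/7)·R1: [0, 12/7, 12/7, -44/7, 16/7]
R3 ← R3 − (6/7)·R1: [0, -33/7, -33/7, 121/7, -44/7]
R3 ← R3 + (11/4)·R2: [0, 0, 0, 0, 0]
Echelon form has 2 nonzero rows, so rank(C) = 2.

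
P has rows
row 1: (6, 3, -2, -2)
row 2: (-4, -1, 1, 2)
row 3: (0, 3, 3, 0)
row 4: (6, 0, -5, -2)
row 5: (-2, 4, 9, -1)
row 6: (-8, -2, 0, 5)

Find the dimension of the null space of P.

Row reduce to echelon form.
R2 ← R2 + (2/3)·R1: [0, 1, -1/3, 2/3]
R4 ← R4 − R1: [0, -3, -3, 0]
R5 ← R5 + (1/3)·R1: [0, 5, 25/3, -5/3]
R6 ← R6 + (4/3)·R1: [0, 2, -8/3, 7/3]
R3 ← R3 − (3)·R2: [0, 0, 4, -2]
R4 ← R4 + (3)·R2: [0, 0, -4, 2]
R5 ← R5 − (5)·R2: [0, 0, 10, -5]
R6 ← R6 − (2)·R2: [0, 0, -2, 1]
R4 ← R4 + R3: [0, 0, 0, 0]
R5 ← R5 − (5/2)·R3: [0, 0, 0, 0]
R6 ← R6 + (1/2)·R3: [0, 0, 0, 0]
3 nonzero rows, so rank(P) = 3.
P has 4 columns; by rank–nullity, nullity = 4 − 3 = 1.

1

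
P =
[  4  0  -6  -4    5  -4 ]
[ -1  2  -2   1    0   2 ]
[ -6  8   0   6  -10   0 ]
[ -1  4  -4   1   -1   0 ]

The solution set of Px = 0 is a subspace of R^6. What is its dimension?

3

Row reduce to echelon form.
R2 ← R2 + (1/4)·R1: [0, 2, -7/2, 0, 5/4, 1]
R3 ← R3 + (3/2)·R1: [0, 8, -9, 0, -5/2, -6]
R4 ← R4 + (1/4)·R1: [0, 4, -11/2, 0, 1/4, -1]
R3 ← R3 − (4)·R2: [0, 0, 5, 0, -15/2, -10]
R4 ← R4 − (2)·R2: [0, 0, 3/2, 0, -9/4, -3]
R4 ← R4 − (3/10)·R3: [0, 0, 0, 0, 0, 0]
3 nonzero rows, so rank(P) = 3.
P has 6 columns; by rank–nullity, nullity = 6 − 3 = 3.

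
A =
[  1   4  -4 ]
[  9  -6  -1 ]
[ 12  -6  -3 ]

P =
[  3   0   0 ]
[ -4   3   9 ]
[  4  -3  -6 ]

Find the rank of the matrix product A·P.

First compute AP:
[[-29,  24,  60],
 [ 47, -15, -48],
 [ 48,  -9, -36]]
Now row reduce the product.
R2 ← R2 + (47/29)·R1: [0, 693/29, 1428/29]
R3 ← R3 + (48/29)·R1: [0, 891/29, 1836/29]
R3 ← R3 − (9/7)·R2: [0, 0, 0]
2 nonzero rows, so rank(AP) = 2.

2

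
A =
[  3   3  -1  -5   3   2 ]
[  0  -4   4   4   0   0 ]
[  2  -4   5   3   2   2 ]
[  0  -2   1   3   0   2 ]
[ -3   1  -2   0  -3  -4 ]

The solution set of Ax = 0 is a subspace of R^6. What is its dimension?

3

Row reduce to echelon form.
R3 ← R3 − (2/3)·R1: [0, -6, 17/3, 19/3, 0, 2/3]
R5 ← R5 + R1: [0, 4, -3, -5, 0, -2]
R3 ← R3 − (3/2)·R2: [0, 0, -1/3, 1/3, 0, 2/3]
R4 ← R4 − (1/2)·R2: [0, 0, -1, 1, 0, 2]
R5 ← R5 + R2: [0, 0, 1, -1, 0, -2]
R4 ← R4 − (3)·R3: [0, 0, 0, 0, 0, 0]
R5 ← R5 + (3)·R3: [0, 0, 0, 0, 0, 0]
3 nonzero rows, so rank(A) = 3.
A has 6 columns; by rank–nullity, nullity = 6 − 3 = 3.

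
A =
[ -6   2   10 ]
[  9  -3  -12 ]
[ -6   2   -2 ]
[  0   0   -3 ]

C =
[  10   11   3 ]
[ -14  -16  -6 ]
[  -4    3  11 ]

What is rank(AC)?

2

First compute AC:
[[-128, -68,  80],
 [180, 111, -87],
 [-80, -104, -52],
 [ 12,  -9, -33]]
Now row reduce the product.
R2 ← R2 + (45/32)·R1: [0, 123/8, 51/2]
R3 ← R3 − (5/8)·R1: [0, -123/2, -102]
R4 ← R4 + (3/32)·R1: [0, -123/8, -51/2]
R3 ← R3 + (4)·R2: [0, 0, 0]
R4 ← R4 + R2: [0, 0, 0]
2 nonzero rows, so rank(AC) = 2.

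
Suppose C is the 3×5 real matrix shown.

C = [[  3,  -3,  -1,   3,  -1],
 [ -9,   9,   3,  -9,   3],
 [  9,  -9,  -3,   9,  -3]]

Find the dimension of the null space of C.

Row reduce to echelon form.
R2 ← R2 + (3)·R1: [0, 0, 0, 0, 0]
R3 ← R3 − (3)·R1: [0, 0, 0, 0, 0]
1 nonzero row, so rank(C) = 1.
C has 5 columns; by rank–nullity, nullity = 5 − 1 = 4.

4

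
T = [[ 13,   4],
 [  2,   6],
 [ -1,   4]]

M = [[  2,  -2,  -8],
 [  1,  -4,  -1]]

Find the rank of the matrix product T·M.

2

First compute TM:
[[ 30, -42, -108],
 [ 10, -28, -22],
 [  2, -14,   4]]
Now row reduce the product.
R2 ← R2 − (1/3)·R1: [0, -14, 14]
R3 ← R3 − (1/15)·R1: [0, -56/5, 56/5]
R3 ← R3 − (4/5)·R2: [0, 0, 0]
2 nonzero rows, so rank(TM) = 2.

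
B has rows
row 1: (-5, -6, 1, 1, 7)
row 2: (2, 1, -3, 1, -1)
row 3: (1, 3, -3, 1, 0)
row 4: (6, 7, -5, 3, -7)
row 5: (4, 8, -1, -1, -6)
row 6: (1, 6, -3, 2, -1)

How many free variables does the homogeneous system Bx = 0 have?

Row reduce to echelon form.
R2 ← R2 + (2/5)·R1: [0, -7/5, -13/5, 7/5, 9/5]
R3 ← R3 + (1/5)·R1: [0, 9/5, -14/5, 6/5, 7/5]
R4 ← R4 + (6/5)·R1: [0, -1/5, -19/5, 21/5, 7/5]
R5 ← R5 + (4/5)·R1: [0, 16/5, -1/5, -1/5, -2/5]
R6 ← R6 + (1/5)·R1: [0, 24/5, -14/5, 11/5, 2/5]
R3 ← R3 + (9/7)·R2: [0, 0, -43/7, 3, 26/7]
R4 ← R4 − (1/7)·R2: [0, 0, -24/7, 4, 8/7]
R5 ← R5 + (16/7)·R2: [0, 0, -43/7, 3, 26/7]
R6 ← R6 + (24/7)·R2: [0, 0, -82/7, 7, 46/7]
R4 ← R4 − (24/43)·R3: [0, 0, 0, 100/43, -40/43]
R5 ← R5 − R3: [0, 0, 0, 0, 0]
R6 ← R6 − (82/43)·R3: [0, 0, 0, 55/43, -22/43]
R6 ← R6 − (11/20)·R4: [0, 0, 0, 0, 0]
4 nonzero rows, so rank(B) = 4.
B has 5 columns; by rank–nullity, nullity = 5 − 4 = 1.

1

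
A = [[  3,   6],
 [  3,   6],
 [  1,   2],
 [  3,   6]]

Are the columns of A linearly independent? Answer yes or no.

Row reduce A to echelon form.
R2 ← R2 − R1: [0, 0]
R3 ← R3 − (1/3)·R1: [0, 0]
R4 ← R4 − R1: [0, 0]
1 pivot among 2 columns.
Only 1 < 2 pivot columns, so the columns are linearly dependent.

no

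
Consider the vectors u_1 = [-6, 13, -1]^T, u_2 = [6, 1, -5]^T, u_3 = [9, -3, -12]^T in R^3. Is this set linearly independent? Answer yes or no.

yes

Form the matrix with these vectors as rows and row reduce.
R2 ← R2 + R1: [0, 14, -6]
R3 ← R3 + (3/2)·R1: [0, 33/2, -27/2]
R3 ← R3 − (33/28)·R2: [0, 0, -45/7]
3 nonzero rows, so the 3 vectors span a space of dimension 3.
Since 3 = 3, the vectors are linearly independent.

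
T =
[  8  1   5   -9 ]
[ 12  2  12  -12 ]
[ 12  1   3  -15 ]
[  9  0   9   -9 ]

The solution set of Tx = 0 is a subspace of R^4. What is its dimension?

1

Row reduce to echelon form.
R2 ← R2 − (3/2)·R1: [0, 1/2, 9/2, 3/2]
R3 ← R3 − (3/2)·R1: [0, -1/2, -9/2, -3/2]
R4 ← R4 − (9/8)·R1: [0, -9/8, 27/8, 9/8]
R3 ← R3 + R2: [0, 0, 0, 0]
R4 ← R4 + (9/4)·R2: [0, 0, 27/2, 9/2]
Swap R3 ↔ R4
3 nonzero rows, so rank(T) = 3.
T has 4 columns; by rank–nullity, nullity = 4 − 3 = 1.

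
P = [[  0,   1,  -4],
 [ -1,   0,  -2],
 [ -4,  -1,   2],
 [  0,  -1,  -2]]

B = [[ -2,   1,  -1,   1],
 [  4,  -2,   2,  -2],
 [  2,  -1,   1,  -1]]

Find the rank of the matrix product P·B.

First compute PB:
[[ -4,   2,  -2,   2],
 [ -2,   1,  -1,   1],
 [  8,  -4,   4,  -4],
 [ -8,   4,  -4,   4]]
Now row reduce the product.
R2 ← R2 − (1/2)·R1: [0, 0, 0, 0]
R3 ← R3 + (2)·R1: [0, 0, 0, 0]
R4 ← R4 − (2)·R1: [0, 0, 0, 0]
1 nonzero row, so rank(PB) = 1.

1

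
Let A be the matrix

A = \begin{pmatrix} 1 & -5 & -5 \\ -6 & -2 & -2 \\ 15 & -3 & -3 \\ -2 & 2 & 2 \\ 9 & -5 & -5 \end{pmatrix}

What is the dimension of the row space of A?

Row reduce to echelon form.
R2 ← R2 + (6)·R1: [0, -32, -32]
R3 ← R3 − (15)·R1: [0, 72, 72]
R4 ← R4 + (2)·R1: [0, -8, -8]
R5 ← R5 − (9)·R1: [0, 40, 40]
R3 ← R3 + (9/4)·R2: [0, 0, 0]
R4 ← R4 − (1/4)·R2: [0, 0, 0]
R5 ← R5 + (5/4)·R2: [0, 0, 0]
Echelon form has 2 nonzero rows, so rank(A) = 2.
The row space has dimension equal to the rank: 2.

2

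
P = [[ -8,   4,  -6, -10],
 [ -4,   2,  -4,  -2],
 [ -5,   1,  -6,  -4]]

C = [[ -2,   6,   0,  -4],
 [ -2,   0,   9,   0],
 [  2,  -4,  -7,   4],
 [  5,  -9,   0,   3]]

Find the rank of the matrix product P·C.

First compute PC:
[[-54,  66,  78, -22],
 [-14,  10,  46,  -6],
 [-24,  30,  51, -16]]
Now row reduce the product.
R2 ← R2 − (7/27)·R1: [0, -64/9, 232/9, -8/27]
R3 ← R3 − (4/9)·R1: [0, 2/3, 49/3, -56/9]
R3 ← R3 + (3/32)·R2: [0, 0, 75/4, -25/4]
3 nonzero rows, so rank(PC) = 3.

3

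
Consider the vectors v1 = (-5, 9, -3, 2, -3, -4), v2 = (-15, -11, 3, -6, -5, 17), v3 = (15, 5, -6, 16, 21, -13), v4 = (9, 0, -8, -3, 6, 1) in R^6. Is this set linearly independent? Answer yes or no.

Form the matrix with these vectors as rows and row reduce.
R2 ← R2 − (3)·R1: [0, -38, 12, -12, 4, 29]
R3 ← R3 + (3)·R1: [0, 32, -15, 22, 12, -25]
R4 ← R4 + (9/5)·R1: [0, 81/5, -67/5, 3/5, 3/5, -31/5]
R3 ← R3 + (16/19)·R2: [0, 0, -93/19, 226/19, 292/19, -11/19]
R4 ← R4 + (81/190)·R2: [0, 0, -787/95, -429/95, 219/95, 1171/190]
R4 ← R4 − (787/465)·R3: [0, 0, 0, -11461/465, -11023/465, 6643/930]
4 nonzero rows, so the 4 vectors span a space of dimension 4.
Since 4 = 4, the vectors are linearly independent.

yes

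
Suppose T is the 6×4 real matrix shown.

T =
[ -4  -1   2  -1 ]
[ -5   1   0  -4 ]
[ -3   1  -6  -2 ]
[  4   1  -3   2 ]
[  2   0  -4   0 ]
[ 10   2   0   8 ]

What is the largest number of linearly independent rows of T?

4

Row reduce to echelon form.
R2 ← R2 − (5/4)·R1: [0, 9/4, -5/2, -11/4]
R3 ← R3 − (3/4)·R1: [0, 7/4, -15/2, -5/4]
R4 ← R4 + R1: [0, 0, -1, 1]
R5 ← R5 + (1/2)·R1: [0, -1/2, -3, -1/2]
R6 ← R6 + (5/2)·R1: [0, -1/2, 5, 11/2]
R3 ← R3 − (7/9)·R2: [0, 0, -50/9, 8/9]
R5 ← R5 + (2/9)·R2: [0, 0, -32/9, -10/9]
R6 ← R6 + (2/9)·R2: [0, 0, 40/9, 44/9]
R4 ← R4 − (9/50)·R3: [0, 0, 0, 21/25]
R5 ← R5 − (16/25)·R3: [0, 0, 0, -42/25]
R6 ← R6 + (4/5)·R3: [0, 0, 0, 28/5]
R5 ← R5 + (2)·R4: [0, 0, 0, 0]
R6 ← R6 − (20/3)·R4: [0, 0, 0, 0]
Echelon form has 4 nonzero rows, so rank(T) = 4.
The rank gives the maximum number of linearly independent rows: 4.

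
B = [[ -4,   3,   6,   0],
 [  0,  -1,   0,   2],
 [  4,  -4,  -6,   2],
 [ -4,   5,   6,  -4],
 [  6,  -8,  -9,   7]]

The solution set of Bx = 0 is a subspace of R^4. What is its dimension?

2

Row reduce to echelon form.
R3 ← R3 + R1: [0, -1, 0, 2]
R4 ← R4 − R1: [0, 2, 0, -4]
R5 ← R5 + (3/2)·R1: [0, -7/2, 0, 7]
R3 ← R3 − R2: [0, 0, 0, 0]
R4 ← R4 + (2)·R2: [0, 0, 0, 0]
R5 ← R5 − (7/2)·R2: [0, 0, 0, 0]
2 nonzero rows, so rank(B) = 2.
B has 4 columns; by rank–nullity, nullity = 4 − 2 = 2.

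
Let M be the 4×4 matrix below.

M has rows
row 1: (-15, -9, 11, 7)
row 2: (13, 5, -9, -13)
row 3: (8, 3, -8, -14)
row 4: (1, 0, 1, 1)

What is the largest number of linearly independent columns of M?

4

Row reduce to echelon form.
R2 ← R2 + (13/15)·R1: [0, -14/5, 8/15, -104/15]
R3 ← R3 + (8/15)·R1: [0, -9/5, -32/15, -154/15]
R4 ← R4 + (1/15)·R1: [0, -3/5, 26/15, 22/15]
R3 ← R3 − (9/14)·R2: [0, 0, -52/21, -122/21]
R4 ← R4 − (3/14)·R2: [0, 0, 34/21, 62/21]
R4 ← R4 + (17/26)·R3: [0, 0, 0, -11/13]
Echelon form has 4 nonzero rows, so rank(M) = 4.
The rank gives the maximum number of linearly independent columns: 4.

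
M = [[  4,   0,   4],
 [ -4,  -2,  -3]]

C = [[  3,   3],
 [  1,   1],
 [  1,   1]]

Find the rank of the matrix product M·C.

1

First compute MC:
[[ 16,  16],
 [-17, -17]]
Now row reduce the product.
R2 ← R2 + (17/16)·R1: [0, 0]
1 nonzero row, so rank(MC) = 1.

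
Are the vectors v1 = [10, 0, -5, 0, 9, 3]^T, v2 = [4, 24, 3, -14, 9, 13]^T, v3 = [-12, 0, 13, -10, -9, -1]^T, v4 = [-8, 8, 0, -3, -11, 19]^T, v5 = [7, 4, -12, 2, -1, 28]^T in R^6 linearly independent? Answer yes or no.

Form the matrix with these vectors as rows and row reduce.
R2 ← R2 − (2/5)·R1: [0, 24, 5, -14, 27/5, 59/5]
R3 ← R3 + (6/5)·R1: [0, 0, 7, -10, 9/5, 13/5]
R4 ← R4 + (4/5)·R1: [0, 8, -4, -3, -19/5, 107/5]
R5 ← R5 − (7/10)·R1: [0, 4, -17/2, 2, -73/10, 259/10]
R4 ← R4 − (1/3)·R2: [0, 0, -17/3, 5/3, -28/5, 262/15]
R5 ← R5 − (1/6)·R2: [0, 0, -28/3, 13/3, -41/5, 359/15]
R4 ← R4 + (17/21)·R3: [0, 0, 0, -45/7, -29/7, 137/7]
R5 ← R5 + (4/3)·R3: [0, 0, 0, -9, -29/5, 137/5]
R5 ← R5 − (7/5)·R4: [0, 0, 0, 0, 0, 0]
4 nonzero rows, so the 5 vectors span a space of dimension 4.
Since 4 < 5, the vectors are linearly dependent.

no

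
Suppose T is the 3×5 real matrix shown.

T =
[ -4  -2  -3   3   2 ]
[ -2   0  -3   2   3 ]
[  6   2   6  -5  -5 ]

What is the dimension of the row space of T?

2

Row reduce to echelon form.
R2 ← R2 − (1/2)·R1: [0, 1, -3/2, 1/2, 2]
R3 ← R3 + (3/2)·R1: [0, -1, 3/2, -1/2, -2]
R3 ← R3 + R2: [0, 0, 0, 0, 0]
Echelon form has 2 nonzero rows, so rank(T) = 2.
The row space has dimension equal to the rank: 2.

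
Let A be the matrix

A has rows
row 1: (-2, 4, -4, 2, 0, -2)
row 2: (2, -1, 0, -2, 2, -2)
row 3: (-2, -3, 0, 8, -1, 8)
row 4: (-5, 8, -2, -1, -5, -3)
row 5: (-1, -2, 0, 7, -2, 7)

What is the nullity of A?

Row reduce to echelon form.
R2 ← R2 + R1: [0, 3, -4, 0, 2, -4]
R3 ← R3 − R1: [0, -7, 4, 6, -1, 10]
R4 ← R4 − (5/2)·R1: [0, -2, 8, -6, -5, 2]
R5 ← R5 − (1/2)·R1: [0, -4, 2, 6, -2, 8]
R3 ← R3 + (7/3)·R2: [0, 0, -16/3, 6, 11/3, 2/3]
R4 ← R4 + (2/3)·R2: [0, 0, 16/3, -6, -11/3, -2/3]
R5 ← R5 + (4/3)·R2: [0, 0, -10/3, 6, 2/3, 8/3]
R4 ← R4 + R3: [0, 0, 0, 0, 0, 0]
R5 ← R5 − (5/8)·R3: [0, 0, 0, 9/4, -13/8, 9/4]
Swap R4 ↔ R5
4 nonzero rows, so rank(A) = 4.
A has 6 columns; by rank–nullity, nullity = 6 − 4 = 2.

2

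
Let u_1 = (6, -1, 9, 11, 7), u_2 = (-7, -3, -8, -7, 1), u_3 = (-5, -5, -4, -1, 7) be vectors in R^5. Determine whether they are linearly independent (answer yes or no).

no

Form the matrix with these vectors as rows and row reduce.
R2 ← R2 + (7/6)·R1: [0, -25/6, 5/2, 35/6, 55/6]
R3 ← R3 + (5/6)·R1: [0, -35/6, 7/2, 49/6, 77/6]
R3 ← R3 − (7/5)·R2: [0, 0, 0, 0, 0]
2 nonzero rows, so the 3 vectors span a space of dimension 2.
Since 2 < 3, the vectors are linearly dependent.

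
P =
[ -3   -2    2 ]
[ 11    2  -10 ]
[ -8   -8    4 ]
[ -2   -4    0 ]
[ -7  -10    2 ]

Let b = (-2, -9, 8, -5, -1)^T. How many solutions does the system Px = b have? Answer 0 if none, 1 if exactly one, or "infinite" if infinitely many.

0

Row reduce the augmented matrix [P | b].
R2 ← R2 + (11/3)·R1: [0, -16/3, -8/3, -49/3]
R3 ← R3 − (8/3)·R1: [0, -8/3, -4/3, 40/3]
R4 ← R4 − (2/3)·R1: [0, -8/3, -4/3, -11/3]
R5 ← R5 − (7/3)·R1: [0, -16/3, -8/3, 11/3]
R3 ← R3 − (1/2)·R2: [0, 0, 0, 43/2]
R4 ← R4 − (1/2)·R2: [0, 0, 0, 9/2]
R5 ← R5 − R2: [0, 0, 0, 20]
R4 ← R4 − (9/43)·R3: [0, 0, 0, 0]
R5 ← R5 − (40/43)·R3: [0, 0, 0, 0]
The echelon form has 3 nonzero rows; the last pivot sits in the augmented column, so rank(P) = 2 but rank([P|b]) = 3.
Since the ranks differ, the system is inconsistent.
It has no solutions.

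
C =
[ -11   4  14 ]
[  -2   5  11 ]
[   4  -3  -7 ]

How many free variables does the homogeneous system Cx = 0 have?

0

Row reduce to echelon form.
R2 ← R2 − (2/11)·R1: [0, 47/11, 93/11]
R3 ← R3 + (4/11)·R1: [0, -17/11, -21/11]
R3 ← R3 + (17/47)·R2: [0, 0, 54/47]
3 nonzero rows, so rank(C) = 3.
C has 3 columns; by rank–nullity, nullity = 3 − 3 = 0.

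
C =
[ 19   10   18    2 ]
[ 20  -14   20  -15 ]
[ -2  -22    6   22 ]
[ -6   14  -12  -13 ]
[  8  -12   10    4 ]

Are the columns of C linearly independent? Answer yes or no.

Row reduce C to echelon form.
R2 ← R2 − (20/19)·R1: [0, -466/19, 20/19, -325/19]
R3 ← R3 + (2/19)·R1: [0, -398/19, 150/19, 422/19]
R4 ← R4 + (6/19)·R1: [0, 326/19, -120/19, -235/19]
R5 ← R5 − (8/19)·R1: [0, -308/19, 46/19, 60/19]
R3 ← R3 − (199/233)·R2: [0, 0, 1630/233, 8579/233]
R4 ← R4 + (163/233)·R2: [0, 0, -1300/233, -5670/233]
R5 ← R5 − (154/233)·R2: [0, 0, 402/233, 3370/233]
R4 ← R4 + (130/163)·R3: [0, 0, 0, 820/163]
R5 ← R5 − (201/815)·R3: [0, 0, 0, 4387/815]
R5 ← R5 − (107/100)·R4: [0, 0, 0, 0]
4 pivots among 4 columns.
Every column is a pivot column, so the columns are linearly independent.

yes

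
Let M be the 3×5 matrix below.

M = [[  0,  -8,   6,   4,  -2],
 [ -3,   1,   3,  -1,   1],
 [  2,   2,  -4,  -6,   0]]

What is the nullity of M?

2

Row reduce to echelon form.
Swap R1 ↔ R2
R3 ← R3 + (2/3)·R1: [0, 8/3, -2, -20/3, 2/3]
R3 ← R3 + (1/3)·R2: [0, 0, 0, -16/3, 0]
3 nonzero rows, so rank(M) = 3.
M has 5 columns; by rank–nullity, nullity = 5 − 3 = 2.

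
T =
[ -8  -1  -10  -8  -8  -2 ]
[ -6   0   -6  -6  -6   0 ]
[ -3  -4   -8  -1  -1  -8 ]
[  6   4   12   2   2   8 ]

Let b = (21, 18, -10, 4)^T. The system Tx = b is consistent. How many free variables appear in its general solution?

Row reduce the augmented matrix [T | b].
R2 ← R2 − (3/4)·R1: [0, 3/4, 3/2, 0, 0, 3/2, 9/4]
R3 ← R3 − (3/8)·R1: [0, -29/8, -17/4, 2, 2, -29/4, -143/8]
R4 ← R4 + (3/4)·R1: [0, 13/4, 9/2, -4, -4, 13/2, 79/4]
R3 ← R3 + (29/6)·R2: [0, 0, 3, 2, 2, 0, -7]
R4 ← R4 − (13/3)·R2: [0, 0, -2, -4, -4, 0, 10]
R4 ← R4 + (2/3)·R3: [0, 0, 0, -8/3, -8/3, 0, 16/3]
The echelon form has 4 nonzero rows, and every pivot lies in the first 6 columns, so rank(T) = rank([T|b]) = 4.
The system is consistent.
Free variables = (unknowns) − (rank) = 6 − 4 = 2.

2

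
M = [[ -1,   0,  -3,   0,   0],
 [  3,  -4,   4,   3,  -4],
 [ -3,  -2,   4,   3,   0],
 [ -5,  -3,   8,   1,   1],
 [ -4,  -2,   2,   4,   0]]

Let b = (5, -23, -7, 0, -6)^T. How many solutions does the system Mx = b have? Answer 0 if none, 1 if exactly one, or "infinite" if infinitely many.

Row reduce the augmented matrix [M | b].
R2 ← R2 + (3)·R1: [0, -4, -5, 3, -4, -8]
R3 ← R3 − (3)·R1: [0, -2, 13, 3, 0, -22]
R4 ← R4 − (5)·R1: [0, -3, 23, 1, 1, -25]
R5 ← R5 − (4)·R1: [0, -2, 14, 4, 0, -26]
R3 ← R3 − (1/2)·R2: [0, 0, 31/2, 3/2, 2, -18]
R4 ← R4 − (3/4)·R2: [0, 0, 107/4, -5/4, 4, -19]
R5 ← R5 − (1/2)·R2: [0, 0, 33/2, 5/2, 2, -22]
R4 ← R4 − (107/62)·R3: [0, 0, 0, -119/31, 17/31, 374/31]
R5 ← R5 − (33/31)·R3: [0, 0, 0, 28/31, -4/31, -88/31]
R5 ← R5 + (4/17)·R4: [0, 0, 0, 0, 0, 0]
The echelon form has 4 nonzero rows, and every pivot lies in the first 5 columns, so rank(M) = rank([M|b]) = 4.
The system is consistent.
rank = 4 < 5 unknowns, so there are infinitely many solutions.

infinite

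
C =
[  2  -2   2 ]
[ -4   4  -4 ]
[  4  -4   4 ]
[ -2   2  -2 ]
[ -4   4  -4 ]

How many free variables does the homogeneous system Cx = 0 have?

2

Row reduce to echelon form.
R2 ← R2 + (2)·R1: [0, 0, 0]
R3 ← R3 − (2)·R1: [0, 0, 0]
R4 ← R4 + R1: [0, 0, 0]
R5 ← R5 + (2)·R1: [0, 0, 0]
1 nonzero row, so rank(C) = 1.
C has 3 columns; by rank–nullity, nullity = 3 − 1 = 2.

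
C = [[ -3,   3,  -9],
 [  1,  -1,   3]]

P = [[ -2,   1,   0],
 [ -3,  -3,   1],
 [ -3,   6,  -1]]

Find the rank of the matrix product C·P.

1

First compute CP:
[[ 24, -66,  12],
 [ -8,  22,  -4]]
Now row reduce the product.
R2 ← R2 + (1/3)·R1: [0, 0, 0]
1 nonzero row, so rank(CP) = 1.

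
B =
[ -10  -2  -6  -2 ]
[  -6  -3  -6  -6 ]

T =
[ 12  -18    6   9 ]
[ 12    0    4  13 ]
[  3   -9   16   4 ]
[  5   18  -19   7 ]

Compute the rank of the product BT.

First compute BT:
[[-172, 198, -126, -154],
 [-156,  54, -30, -159]]
Now row reduce the product.
R2 ← R2 − (39/43)·R1: [0, -5400/43, 3624/43, -831/43]
2 nonzero rows, so rank(BT) = 2.

2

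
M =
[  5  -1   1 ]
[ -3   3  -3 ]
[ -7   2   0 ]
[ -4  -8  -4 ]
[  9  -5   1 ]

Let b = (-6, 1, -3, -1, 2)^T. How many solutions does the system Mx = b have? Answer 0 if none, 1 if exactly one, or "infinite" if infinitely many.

0

Row reduce the augmented matrix [M | b].
R2 ← R2 + (3/5)·R1: [0, 12/5, -12/5, -13/5]
R3 ← R3 + (7/5)·R1: [0, 3/5, 7/5, -57/5]
R4 ← R4 + (4/5)·R1: [0, -44/5, -16/5, -29/5]
R5 ← R5 − (9/5)·R1: [0, -16/5, -4/5, 64/5]
R3 ← R3 − (1/4)·R2: [0, 0, 2, -43/4]
R4 ← R4 + (11/3)·R2: [0, 0, -12, -46/3]
R5 ← R5 + (4/3)·R2: [0, 0, -4, 28/3]
R4 ← R4 + (6)·R3: [0, 0, 0, -479/6]
R5 ← R5 + (2)·R3: [0, 0, 0, -73/6]
R5 ← R5 − (73/479)·R4: [0, 0, 0, 0]
The echelon form has 4 nonzero rows; the last pivot sits in the augmented column, so rank(M) = 3 but rank([M|b]) = 4.
Since the ranks differ, the system is inconsistent.
It has no solutions.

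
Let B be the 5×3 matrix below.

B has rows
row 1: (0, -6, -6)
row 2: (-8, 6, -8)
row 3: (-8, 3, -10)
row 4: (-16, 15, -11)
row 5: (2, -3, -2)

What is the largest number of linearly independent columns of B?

3

Row reduce to echelon form.
Swap R1 ↔ R2
R3 ← R3 − R1: [0, -3, -2]
R4 ← R4 − (2)·R1: [0, 3, 5]
R5 ← R5 + (1/4)·R1: [0, -3/2, -4]
R3 ← R3 − (1/2)·R2: [0, 0, 1]
R4 ← R4 + (1/2)·R2: [0, 0, 2]
R5 ← R5 − (1/4)·R2: [0, 0, -5/2]
R4 ← R4 − (2)·R3: [0, 0, 0]
R5 ← R5 + (5/2)·R3: [0, 0, 0]
Echelon form has 3 nonzero rows, so rank(B) = 3.
The rank gives the maximum number of linearly independent columns: 3.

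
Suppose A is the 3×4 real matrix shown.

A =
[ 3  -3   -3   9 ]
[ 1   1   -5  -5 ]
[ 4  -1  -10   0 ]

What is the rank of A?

Row reduce to echelon form.
R2 ← R2 − (1/3)·R1: [0, 2, -4, -8]
R3 ← R3 − (4/3)·R1: [0, 3, -6, -12]
R3 ← R3 − (3/2)·R2: [0, 0, 0, 0]
Echelon form has 2 nonzero rows, so rank(A) = 2.

2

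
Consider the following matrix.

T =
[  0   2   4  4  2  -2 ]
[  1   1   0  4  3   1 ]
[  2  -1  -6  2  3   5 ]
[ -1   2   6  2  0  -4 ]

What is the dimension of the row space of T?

2

Row reduce to echelon form.
Swap R1 ↔ R2
R3 ← R3 − (2)·R1: [0, -3, -6, -6, -3, 3]
R4 ← R4 + R1: [0, 3, 6, 6, 3, -3]
R3 ← R3 + (3/2)·R2: [0, 0, 0, 0, 0, 0]
R4 ← R4 − (3/2)·R2: [0, 0, 0, 0, 0, 0]
Echelon form has 2 nonzero rows, so rank(T) = 2.
The row space has dimension equal to the rank: 2.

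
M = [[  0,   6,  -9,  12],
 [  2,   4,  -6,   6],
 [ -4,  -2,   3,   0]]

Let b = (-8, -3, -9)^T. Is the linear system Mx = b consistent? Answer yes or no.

no

Row reduce the augmented matrix [M | b].
Swap R1 ↔ R2
R3 ← R3 + (2)·R1: [0, 6, -9, 12, -15]
R3 ← R3 − R2: [0, 0, 0, 0, -7]
The echelon form has 3 nonzero rows; the last pivot sits in the augmented column, so rank(M) = 2 but rank([M|b]) = 3.
Since the ranks differ, the system is inconsistent.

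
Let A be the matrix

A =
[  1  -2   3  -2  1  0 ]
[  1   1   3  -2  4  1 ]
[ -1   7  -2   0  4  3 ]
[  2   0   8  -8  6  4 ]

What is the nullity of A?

3

Row reduce to echelon form.
R2 ← R2 − R1: [0, 3, 0, 0, 3, 1]
R3 ← R3 + R1: [0, 5, 1, -2, 5, 3]
R4 ← R4 − (2)·R1: [0, 4, 2, -4, 4, 4]
R3 ← R3 − (5/3)·R2: [0, 0, 1, -2, 0, 4/3]
R4 ← R4 − (4/3)·R2: [0, 0, 2, -4, 0, 8/3]
R4 ← R4 − (2)·R3: [0, 0, 0, 0, 0, 0]
3 nonzero rows, so rank(A) = 3.
A has 6 columns; by rank–nullity, nullity = 6 − 3 = 3.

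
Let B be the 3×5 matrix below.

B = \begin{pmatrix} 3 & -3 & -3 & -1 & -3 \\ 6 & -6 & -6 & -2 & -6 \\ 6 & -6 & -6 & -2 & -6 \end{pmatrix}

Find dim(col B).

1

Row reduce to echelon form.
R2 ← R2 − (2)·R1: [0, 0, 0, 0, 0]
R3 ← R3 − (2)·R1: [0, 0, 0, 0, 0]
Echelon form has 1 nonzero row, so rank(B) = 1.
The column space has dimension equal to the rank: 1.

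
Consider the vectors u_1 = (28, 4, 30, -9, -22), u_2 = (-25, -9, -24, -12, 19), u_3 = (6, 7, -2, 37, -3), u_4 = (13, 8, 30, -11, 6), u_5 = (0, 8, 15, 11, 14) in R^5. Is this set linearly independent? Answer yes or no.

Form the matrix with these vectors as rows and row reduce.
R2 ← R2 + (25/28)·R1: [0, -38/7, 39/14, -561/28, -9/14]
R3 ← R3 − (3/14)·R1: [0, 43/7, -59/7, 545/14, 12/7]
R4 ← R4 − (13/28)·R1: [0, 43/7, 225/14, -191/28, 227/14]
R3 ← R3 + (43/38)·R2: [0, 0, -401/76, 2471/152, 75/76]
R4 ← R4 + (43/38)·R2: [0, 0, 1461/76, -4483/152, 1177/76]
R5 ← R5 + (28/19)·R2: [0, 0, 363/19, -352/19, 248/19]
R4 ← R4 + (1461/401)·R3: [0, 0, 0, 11924/401, 7652/401]
R5 ← R5 + (1452/401)·R3: [0, 0, 0, 32351/802, 6667/401]
R5 ← R5 − (2941/2168)·R4: [0, 0, 0, 0, -5019/542]
5 nonzero rows, so the 5 vectors span a space of dimension 5.
Since 5 = 5, the vectors are linearly independent.

yes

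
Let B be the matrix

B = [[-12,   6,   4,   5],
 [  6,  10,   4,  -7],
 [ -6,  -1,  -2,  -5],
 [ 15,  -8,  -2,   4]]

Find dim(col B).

4

Row reduce to echelon form.
R2 ← R2 + (1/2)·R1: [0, 13, 6, -9/2]
R3 ← R3 − (1/2)·R1: [0, -4, -4, -15/2]
R4 ← R4 + (5/4)·R1: [0, -1/2, 3, 41/4]
R3 ← R3 + (4/13)·R2: [0, 0, -28/13, -231/26]
R4 ← R4 + (1/26)·R2: [0, 0, 42/13, 131/13]
R4 ← R4 + (3/2)·R3: [0, 0, 0, -13/4]
Echelon form has 4 nonzero rows, so rank(B) = 4.
The column space has dimension equal to the rank: 4.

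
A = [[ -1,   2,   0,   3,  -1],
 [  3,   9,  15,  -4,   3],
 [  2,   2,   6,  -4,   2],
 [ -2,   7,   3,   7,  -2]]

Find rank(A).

Row reduce to echelon form.
R2 ← R2 + (3)·R1: [0, 15, 15, 5, 0]
R3 ← R3 + (2)·R1: [0, 6, 6, 2, 0]
R4 ← R4 − (2)·R1: [0, 3, 3, 1, 0]
R3 ← R3 − (2/5)·R2: [0, 0, 0, 0, 0]
R4 ← R4 − (1/5)·R2: [0, 0, 0, 0, 0]
Echelon form has 2 nonzero rows, so rank(A) = 2.

2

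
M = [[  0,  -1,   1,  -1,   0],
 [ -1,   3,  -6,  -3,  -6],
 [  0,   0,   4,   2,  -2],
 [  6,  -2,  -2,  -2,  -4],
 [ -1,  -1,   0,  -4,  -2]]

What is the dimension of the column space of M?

Row reduce to echelon form.
Swap R1 ↔ R2
R4 ← R4 + (6)·R1: [0, 16, -38, -20, -40]
R5 ← R5 − R1: [0, -4, 6, -1, 4]
R4 ← R4 + (16)·R2: [0, 0, -22, -36, -40]
R5 ← R5 − (4)·R2: [0, 0, 2, 3, 4]
R4 ← R4 + (11/2)·R3: [0, 0, 0, -25, -51]
R5 ← R5 − (1/2)·R3: [0, 0, 0, 2, 5]
R5 ← R5 + (2/25)·R4: [0, 0, 0, 0, 23/25]
Echelon form has 5 nonzero rows, so rank(M) = 5.
The column space has dimension equal to the rank: 5.

5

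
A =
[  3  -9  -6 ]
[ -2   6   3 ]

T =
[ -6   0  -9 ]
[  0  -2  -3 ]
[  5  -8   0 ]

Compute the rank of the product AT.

First compute AT:
[[-48,  66,   0],
 [ 27, -36,   0]]
Now row reduce the product.
R2 ← R2 + (9/16)·R1: [0, 9/8, 0]
2 nonzero rows, so rank(AT) = 2.

2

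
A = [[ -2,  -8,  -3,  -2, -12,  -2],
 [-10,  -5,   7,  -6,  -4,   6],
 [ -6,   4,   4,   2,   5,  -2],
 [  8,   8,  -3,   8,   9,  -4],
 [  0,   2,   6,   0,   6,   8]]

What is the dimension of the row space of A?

Row reduce to echelon form.
R2 ← R2 − (5)·R1: [0, 35, 22, 4, 56, 16]
R3 ← R3 − (3)·R1: [0, 28, 13, 8, 41, 4]
R4 ← R4 + (4)·R1: [0, -24, -15, 0, -39, -12]
R3 ← R3 − (4/5)·R2: [0, 0, -23/5, 24/5, -19/5, -44/5]
R4 ← R4 + (24/35)·R2: [0, 0, 3/35, 96/35, -3/5, -36/35]
R5 ← R5 − (2/35)·R2: [0, 0, 166/35, -8/35, 14/5, 248/35]
R4 ← R4 + (3/161)·R3: [0, 0, 0, 456/161, -108/161, -192/161]
R5 ← R5 + (166/161)·R3: [0, 0, 0, 760/161, -180/161, -320/161]
R5 ← R5 − (5/3)·R4: [0, 0, 0, 0, 0, 0]
Echelon form has 4 nonzero rows, so rank(A) = 4.
The row space has dimension equal to the rank: 4.

4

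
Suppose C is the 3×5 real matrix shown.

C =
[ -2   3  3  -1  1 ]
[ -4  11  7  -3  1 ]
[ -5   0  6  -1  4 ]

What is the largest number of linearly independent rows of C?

2

Row reduce to echelon form.
R2 ← R2 − (2)·R1: [0, 5, 1, -1, -1]
R3 ← R3 − (5/2)·R1: [0, -15/2, -3/2, 3/2, 3/2]
R3 ← R3 + (3/2)·R2: [0, 0, 0, 0, 0]
Echelon form has 2 nonzero rows, so rank(C) = 2.
The rank gives the maximum number of linearly independent rows: 2.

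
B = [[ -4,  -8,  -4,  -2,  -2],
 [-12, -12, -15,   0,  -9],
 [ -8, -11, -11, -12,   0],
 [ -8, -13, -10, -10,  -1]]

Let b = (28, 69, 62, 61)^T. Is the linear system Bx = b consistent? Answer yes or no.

Row reduce the augmented matrix [B | b].
R2 ← R2 − (3)·R1: [0, 12, -3, 6, -3, -15]
R3 ← R3 − (2)·R1: [0, 5, -3, -8, 4, 6]
R4 ← R4 − (2)·R1: [0, 3, -2, -6, 3, 5]
R3 ← R3 − (5/12)·R2: [0, 0, -7/4, -21/2, 21/4, 49/4]
R4 ← R4 − (1/4)·R2: [0, 0, -5/4, -15/2, 15/4, 35/4]
R4 ← R4 − (5/7)·R3: [0, 0, 0, 0, 0, 0]
The echelon form has 3 nonzero rows, and every pivot lies in the first 5 columns, so rank(B) = rank([B|b]) = 3.
The system is consistent.

yes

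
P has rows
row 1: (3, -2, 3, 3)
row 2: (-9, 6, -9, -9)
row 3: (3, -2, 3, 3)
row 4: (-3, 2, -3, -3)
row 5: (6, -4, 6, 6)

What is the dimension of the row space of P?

1

Row reduce to echelon form.
R2 ← R2 + (3)·R1: [0, 0, 0, 0]
R3 ← R3 − R1: [0, 0, 0, 0]
R4 ← R4 + R1: [0, 0, 0, 0]
R5 ← R5 − (2)·R1: [0, 0, 0, 0]
Echelon form has 1 nonzero row, so rank(P) = 1.
The row space has dimension equal to the rank: 1.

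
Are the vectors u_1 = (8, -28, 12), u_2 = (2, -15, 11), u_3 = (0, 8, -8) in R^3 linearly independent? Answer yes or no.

no

Form the matrix with these vectors as rows and row reduce.
R2 ← R2 − (1/4)·R1: [0, -8, 8]
R3 ← R3 + R2: [0, 0, 0]
2 nonzero rows, so the 3 vectors span a space of dimension 2.
Since 2 < 3, the vectors are linearly dependent.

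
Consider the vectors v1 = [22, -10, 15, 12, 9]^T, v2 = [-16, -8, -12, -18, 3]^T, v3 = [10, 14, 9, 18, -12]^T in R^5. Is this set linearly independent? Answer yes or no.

yes

Form the matrix with these vectors as rows and row reduce.
R2 ← R2 + (8/11)·R1: [0, -168/11, -12/11, -102/11, 105/11]
R3 ← R3 − (5/11)·R1: [0, 204/11, 24/11, 138/11, -177/11]
R3 ← R3 + (17/14)·R2: [0, 0, 6/7, 9/7, -9/2]
3 nonzero rows, so the 3 vectors span a space of dimension 3.
Since 3 = 3, the vectors are linearly independent.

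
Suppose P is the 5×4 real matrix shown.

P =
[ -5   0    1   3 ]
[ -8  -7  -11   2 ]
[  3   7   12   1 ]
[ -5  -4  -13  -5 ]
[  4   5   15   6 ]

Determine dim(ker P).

1

Row reduce to echelon form.
R2 ← R2 − (8/5)·R1: [0, -7, -63/5, -14/5]
R3 ← R3 + (3/5)·R1: [0, 7, 63/5, 14/5]
R4 ← R4 − R1: [0, -4, -14, -8]
R5 ← R5 + (4/5)·R1: [0, 5, 79/5, 42/5]
R3 ← R3 + R2: [0, 0, 0, 0]
R4 ← R4 − (4/7)·R2: [0, 0, -34/5, -32/5]
R5 ← R5 + (5/7)·R2: [0, 0, 34/5, 32/5]
Swap R3 ↔ R4
R5 ← R5 + R3: [0, 0, 0, 0]
3 nonzero rows, so rank(P) = 3.
P has 4 columns; by rank–nullity, nullity = 4 − 3 = 1.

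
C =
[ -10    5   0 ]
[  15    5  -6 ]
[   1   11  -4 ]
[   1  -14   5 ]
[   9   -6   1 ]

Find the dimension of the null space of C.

Row reduce to echelon form.
R2 ← R2 + (3/2)·R1: [0, 25/2, -6]
R3 ← R3 + (1/10)·R1: [0, 23/2, -4]
R4 ← R4 + (1/10)·R1: [0, -27/2, 5]
R5 ← R5 + (9/10)·R1: [0, -3/2, 1]
R3 ← R3 − (23/25)·R2: [0, 0, 38/25]
R4 ← R4 + (27/25)·R2: [0, 0, -37/25]
R5 ← R5 + (3/25)·R2: [0, 0, 7/25]
R4 ← R4 + (37/38)·R3: [0, 0, 0]
R5 ← R5 − (7/38)·R3: [0, 0, 0]
3 nonzero rows, so rank(C) = 3.
C has 3 columns; by rank–nullity, nullity = 3 − 3 = 0.

0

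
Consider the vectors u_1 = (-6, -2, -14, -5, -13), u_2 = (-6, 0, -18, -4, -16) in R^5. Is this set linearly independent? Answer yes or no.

yes

Form the matrix with these vectors as rows and row reduce.
R2 ← R2 − R1: [0, 2, -4, 1, -3]
2 nonzero rows, so the 2 vectors span a space of dimension 2.
Since 2 = 2, the vectors are linearly independent.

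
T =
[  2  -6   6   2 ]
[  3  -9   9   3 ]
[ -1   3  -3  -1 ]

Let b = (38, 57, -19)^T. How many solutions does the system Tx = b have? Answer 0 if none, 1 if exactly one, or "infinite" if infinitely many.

Row reduce the augmented matrix [T | b].
R2 ← R2 − (3/2)·R1: [0, 0, 0, 0, 0]
R3 ← R3 + (1/2)·R1: [0, 0, 0, 0, 0]
The echelon form has 1 nonzero rows, and every pivot lies in the first 4 columns, so rank(T) = rank([T|b]) = 1.
The system is consistent.
rank = 1 < 4 unknowns, so there are infinitely many solutions.

infinite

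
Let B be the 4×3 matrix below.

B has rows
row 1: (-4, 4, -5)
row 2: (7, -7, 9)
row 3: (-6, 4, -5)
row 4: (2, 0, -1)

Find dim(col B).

Row reduce to echelon form.
R2 ← R2 + (7/4)·R1: [0, 0, 1/4]
R3 ← R3 − (3/2)·R1: [0, -2, 5/2]
R4 ← R4 + (1/2)·R1: [0, 2, -7/2]
Swap R2 ↔ R3
R4 ← R4 + R2: [0, 0, -1]
R4 ← R4 + (4)·R3: [0, 0, 0]
Echelon form has 3 nonzero rows, so rank(B) = 3.
The column space has dimension equal to the rank: 3.

3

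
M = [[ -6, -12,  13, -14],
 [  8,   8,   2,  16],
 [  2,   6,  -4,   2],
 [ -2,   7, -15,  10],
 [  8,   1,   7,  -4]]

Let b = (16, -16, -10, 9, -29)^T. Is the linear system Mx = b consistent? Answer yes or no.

Row reduce the augmented matrix [M | b].
R2 ← R2 + (4/3)·R1: [0, -8, 58/3, -8/3, 16/3]
R3 ← R3 + (1/3)·R1: [0, 2, 1/3, -8/3, -14/3]
R4 ← R4 − (1/3)·R1: [0, 11, -58/3, 44/3, 11/3]
R5 ← R5 + (4/3)·R1: [0, -15, 73/3, -68/3, -23/3]
R3 ← R3 + (1/4)·R2: [0, 0, 31/6, -10/3, -10/3]
R4 ← R4 + (11/8)·R2: [0, 0, 29/4, 11, 11]
R5 ← R5 − (15/8)·R2: [0, 0, -143/12, -53/3, -53/3]
R4 ← R4 − (87/62)·R3: [0, 0, 0, 486/31, 486/31]
R5 ← R5 + (143/62)·R3: [0, 0, 0, -786/31, -786/31]
R5 ← R5 + (131/81)·R4: [0, 0, 0, 0, 0]
The echelon form has 4 nonzero rows, and every pivot lies in the first 4 columns, so rank(M) = rank([M|b]) = 4.
The system is consistent.

yes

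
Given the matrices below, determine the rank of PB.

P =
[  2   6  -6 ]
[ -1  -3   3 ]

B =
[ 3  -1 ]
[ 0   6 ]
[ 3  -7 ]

First compute PB:
[[-12,  76],
 [  6, -38]]
Now row reduce the product.
R2 ← R2 + (1/2)·R1: [0, 0]
1 nonzero row, so rank(PB) = 1.

1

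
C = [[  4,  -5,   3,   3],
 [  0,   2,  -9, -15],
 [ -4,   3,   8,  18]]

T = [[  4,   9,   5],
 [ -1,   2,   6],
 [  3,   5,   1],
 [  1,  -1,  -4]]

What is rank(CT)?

First compute CT:
[[ 33,  38, -19],
 [-44, -26,  63],
 [ 23,  -8, -66]]
Now row reduce the product.
R2 ← R2 + (4/3)·R1: [0, 74/3, 113/3]
R3 ← R3 − (23/33)·R1: [0, -1138/33, -1741/33]
R3 ← R3 + (569/407)·R2: [0, 0, -40/407]
3 nonzero rows, so rank(CT) = 3.

3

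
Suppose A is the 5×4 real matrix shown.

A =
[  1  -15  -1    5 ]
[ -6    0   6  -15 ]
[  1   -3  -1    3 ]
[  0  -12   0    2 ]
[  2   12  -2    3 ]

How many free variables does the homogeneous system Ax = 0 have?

2

Row reduce to echelon form.
R2 ← R2 + (6)·R1: [0, -90, 0, 15]
R3 ← R3 − R1: [0, 12, 0, -2]
R5 ← R5 − (2)·R1: [0, 42, 0, -7]
R3 ← R3 + (2/15)·R2: [0, 0, 0, 0]
R4 ← R4 − (2/15)·R2: [0, 0, 0, 0]
R5 ← R5 + (7/15)·R2: [0, 0, 0, 0]
2 nonzero rows, so rank(A) = 2.
A has 4 columns; by rank–nullity, nullity = 4 − 2 = 2.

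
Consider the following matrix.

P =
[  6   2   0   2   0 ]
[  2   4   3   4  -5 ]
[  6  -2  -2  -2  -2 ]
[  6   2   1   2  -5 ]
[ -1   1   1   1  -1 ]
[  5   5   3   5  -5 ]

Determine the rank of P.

Row reduce to echelon form.
R2 ← R2 − (1/3)·R1: [0, 10/3, 3, 10/3, -5]
R3 ← R3 − R1: [0, -4, -2, -4, -2]
R4 ← R4 − R1: [0, 0, 1, 0, -5]
R5 ← R5 + (1/6)·R1: [0, 4/3, 1, 4/3, -1]
R6 ← R6 − (5/6)·R1: [0, 10/3, 3, 10/3, -5]
R3 ← R3 + (6/5)·R2: [0, 0, 8/5, 0, -8]
R5 ← R5 − (2/5)·R2: [0, 0, -1/5, 0, 1]
R6 ← R6 − R2: [0, 0, 0, 0, 0]
R4 ← R4 − (5/8)·R3: [0, 0, 0, 0, 0]
R5 ← R5 + (1/8)·R3: [0, 0, 0, 0, 0]
Echelon form has 3 nonzero rows, so rank(P) = 3.

3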